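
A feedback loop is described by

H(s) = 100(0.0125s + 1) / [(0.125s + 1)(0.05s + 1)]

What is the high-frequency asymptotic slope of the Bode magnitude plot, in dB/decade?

-20 dB/decade

Each pole contributes −20 dB/decade at high frequency; each zero contributes +20 dB/decade.
Net: 1 zero(s) − 2 pole(s) → -20 dB/decade.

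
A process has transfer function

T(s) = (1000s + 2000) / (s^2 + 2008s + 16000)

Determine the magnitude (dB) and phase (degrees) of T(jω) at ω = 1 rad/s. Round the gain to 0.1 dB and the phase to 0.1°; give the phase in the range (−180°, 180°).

-17.2 dB, 19.4°

Substitute s = j1:
Numerator: 1000(j1) + 2000 = 2000 + j1000
Denominator: (j1)^2 + 2008(j1) + 16000 = 15999 + j2008
|N| = √(2000² + 1000²) ≈ 2236.1, ∠N ≈ 26.57°
|D| = √(15999² + 2008²) ≈ 16125, ∠D ≈ 7.15°
|T| = 2236.1 / 16125 ≈ 0.13867
Gain = 20 log₁₀(0.13867) ≈ -17.16 dB
∠T = 26.57° − 7.15° = 19.42°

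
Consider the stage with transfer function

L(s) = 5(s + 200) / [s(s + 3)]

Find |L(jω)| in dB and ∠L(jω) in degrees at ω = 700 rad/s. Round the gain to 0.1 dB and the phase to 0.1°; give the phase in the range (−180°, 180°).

-42.6 dB, -105.7°

At s = jω = j700:
zero (s+200): 200 + j700 → |·| = √(200²+700²) = √530000 ≈ 728.01, ∠ = arctan(700/200) ≈ 74.05°
pole (s+3): 3 + j700 → |·| = √(3²+700²) = √490009 ≈ 700.01, ∠ = arctan(700/3) ≈ 89.75°
pole at origin: |s| = 700, ∠ = 90.00° (in denominator)
|L| = 5 · 728.01 / 4.9001e+05 ≈ 0.0074285
Gain = 20 log₁₀(0.0074285) ≈ -42.58 dB
∠L = 74.05° − 179.75° = -105.70°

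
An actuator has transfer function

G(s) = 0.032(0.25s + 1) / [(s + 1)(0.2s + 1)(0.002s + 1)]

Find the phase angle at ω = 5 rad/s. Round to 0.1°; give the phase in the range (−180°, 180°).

At ω = 5 rad/s:
zero (1 + j5·0.25) = 1 + j1.25 → |·| ≈ 1.6008, ∠ ≈ 51.34°
pole (1 + j5·1) = 1 + j5 → |·| ≈ 5.099, ∠ ≈ 78.69°
pole (1 + j5·0.2) = 1 + j1 → |·| ≈ 1.4142, ∠ ≈ 45.00°
pole (1 + j5·0.002) = 1 + j0.01 → |·| ≈ 1, ∠ ≈ 0.57°
∠G = (51.34°) − (78.69° + 45.00° + 0.57°) = -72.92°

-72.9°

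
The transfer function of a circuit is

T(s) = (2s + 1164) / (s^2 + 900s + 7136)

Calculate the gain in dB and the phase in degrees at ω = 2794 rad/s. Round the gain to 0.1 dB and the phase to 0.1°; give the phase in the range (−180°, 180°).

Substitute s = j2794:
Numerator: 2(j2794) + 1164 = 1164 + j5588
Denominator: (j2794)^2 + 900(j2794) + 7136 = -7799300 + j2514600
|N| = √(1164² + 5588²) ≈ 5707.9, ∠N ≈ 78.23°
|D| = √(7799300² + 2514600²) ≈ 8.1947e+06, ∠D ≈ 162.13°
|T| = 5707.9 / 8.1947e+06 ≈ 0.00069654
Gain = 20 log₁₀(0.00069654) ≈ -63.14 dB
∠T = 78.23° − 162.13° = -83.90°

-63.1 dB, -83.9°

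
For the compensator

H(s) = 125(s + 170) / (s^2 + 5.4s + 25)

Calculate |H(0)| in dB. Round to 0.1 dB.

H(0) = 125·170 / 25 = 850
20 log₁₀(850) ≈ 58.59 dB

58.6 dB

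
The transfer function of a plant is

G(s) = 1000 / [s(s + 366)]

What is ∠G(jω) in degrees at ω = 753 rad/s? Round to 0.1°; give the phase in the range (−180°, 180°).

-154.1°

At s = jω = j753:
pole (s+366): 366 + j753 → |·| = √(366²+753²) = √700965 ≈ 837.24, ∠ = arctan(753/366) ≈ 64.08°
pole at origin: |s| = 753, ∠ = 90.00° (in denominator)
∠G = 0.00° − 154.08° = -154.08°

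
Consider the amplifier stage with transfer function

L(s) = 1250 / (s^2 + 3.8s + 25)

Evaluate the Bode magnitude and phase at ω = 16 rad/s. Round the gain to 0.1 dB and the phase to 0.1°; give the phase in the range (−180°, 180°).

14.4 dB, -165.3°

At s = jω = j16:
quadratic: (j16)² + 3.8·j16 + 25 = -231 + j60.8 → |·| ≈ 238.87, ∠ ≈ 165.25°
|L| = 1250 / 238.87 ≈ 5.233
Gain = 20 log₁₀(5.233) ≈ 14.38 dB
∠L = 0.00° − 165.25° = -165.25°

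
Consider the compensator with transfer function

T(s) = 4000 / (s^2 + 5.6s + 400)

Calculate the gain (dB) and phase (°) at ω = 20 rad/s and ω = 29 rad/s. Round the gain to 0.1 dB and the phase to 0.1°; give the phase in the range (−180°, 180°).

At s = jω = j20:
quadratic: (j20)² + 5.6·j20 + 400 = 0 + j112 → |·| ≈ 112, ∠ ≈ 90.00°
|T| = 4000 / 112 ≈ 35.714
Gain = 20 log₁₀(35.714) ≈ 31.06 dB
∠T = 0.00° − 90.00° = -90.00°

At s = jω = j29:
quadratic: (j29)² + 5.6·j29 + 400 = -441 + j162.4 → |·| ≈ 469.95, ∠ ≈ 159.78°
|T| = 4000 / 469.95 ≈ 8.5115
Gain = 20 log₁₀(8.5115) ≈ 18.60 dB
∠T = 0.00° − 159.78° = -159.78°

ω = 20: 31.1 dB, -90.0°; ω = 29: 18.6 dB, -159.8°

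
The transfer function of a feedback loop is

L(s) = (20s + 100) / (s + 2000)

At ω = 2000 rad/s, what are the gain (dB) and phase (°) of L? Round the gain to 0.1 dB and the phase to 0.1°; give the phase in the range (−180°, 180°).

Substitute s = j2000:
Numerator: 20(j2000) + 100 = 100 + j40000
Denominator: (j2000) + 2000 = 2000 + j2000
|N| = √(100² + 40000²) ≈ 40000, ∠N ≈ 89.86°
|D| = √(2000² + 2000²) ≈ 2828.4, ∠D ≈ 45.00°
|L| = 40000 / 2828.4 ≈ 14.142
Gain = 20 log₁₀(14.142) ≈ 23.01 dB
∠L = 89.86° − 45.00° = 44.86°

23.0 dB, 44.9°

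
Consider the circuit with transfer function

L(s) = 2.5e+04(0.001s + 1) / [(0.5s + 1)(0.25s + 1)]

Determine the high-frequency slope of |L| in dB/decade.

Each pole contributes −20 dB/decade at high frequency; each zero contributes +20 dB/decade.
Net: 1 zero(s) − 2 pole(s) → -20 dB/decade.

-20 dB/decade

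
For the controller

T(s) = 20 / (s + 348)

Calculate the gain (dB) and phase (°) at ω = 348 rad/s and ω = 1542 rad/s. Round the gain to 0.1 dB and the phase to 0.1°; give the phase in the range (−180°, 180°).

ω = 348: -27.8 dB, -45.0°; ω = 1542: -38.0 dB, -77.3°

At s = jω = j348:
pole (s+348): 348 + j348 → |·| = √(348²+348²) = √242208 ≈ 492.15, ∠ = arctan(348/348) ≈ 45.00°
|T| = 20 / 492.15 ≈ 0.040638
Gain = 20 log₁₀(0.040638) ≈ -27.82 dB
∠T = 0.00° − 45.00° = -45.00°

At s = jω = j1542:
pole (s+348): 348 + j1542 → |·| = √(348²+1542²) = √2498868 ≈ 1580.8, ∠ = arctan(1542/348) ≈ 77.28°
|T| = 20 / 1580.8 ≈ 0.012652
Gain = 20 log₁₀(0.012652) ≈ -37.96 dB
∠T = 0.00° − 77.28° = -77.28°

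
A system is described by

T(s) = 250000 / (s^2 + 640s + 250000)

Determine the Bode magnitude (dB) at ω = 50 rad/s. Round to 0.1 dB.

At s = jω = j50:
quadratic: (j50)² + 640·j50 + 250000 = 247500 + j32000 → |·| ≈ 2.4956e+05, ∠ ≈ 7.37°
|T| = 250000 / 2.4956e+05 ≈ 1.0018
Gain = 20 log₁₀(1.0018) ≈ 0.02 dB

0.0 dB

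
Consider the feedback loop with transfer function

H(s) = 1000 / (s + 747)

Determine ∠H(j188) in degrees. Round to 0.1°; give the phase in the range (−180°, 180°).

-14.1°

Substitute s = j188:
Numerator: 1000 = 1000 + j0
Denominator: (j188) + 747 = 747 + j188
|N| = √(1000² + 0²) ≈ 1000, ∠N ≈ 0.00°
|D| = √(747² + 188²) ≈ 770.29, ∠D ≈ 14.13°
∠H = 0.00° − 14.13° = -14.13°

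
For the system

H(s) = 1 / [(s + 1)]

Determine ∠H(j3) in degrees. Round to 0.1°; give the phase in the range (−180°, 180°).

-71.6°

At ω = 3 rad/s:
pole (1 + j3·1) = 1 + j3 → |·| ≈ 3.1623, ∠ ≈ 71.57°
∠H = (0°) − (71.57°) = -71.57°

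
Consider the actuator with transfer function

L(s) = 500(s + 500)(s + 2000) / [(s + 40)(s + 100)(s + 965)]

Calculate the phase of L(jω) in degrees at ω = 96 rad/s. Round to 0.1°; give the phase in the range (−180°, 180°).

-103.3°

At s = jω = j96:
zero (s+500): 500 + j96 → |·| = √(500²+96²) = √259216 ≈ 509.13, ∠ = arctan(96/500) ≈ 10.87°
zero (s+2000): 2000 + j96 → |·| = √(2000²+96²) = √4009216 ≈ 2002.3, ∠ = arctan(96/2000) ≈ 2.75°
pole (s+40): 40 + j96 → |·| = √(40²+96²) = √10816 ≈ 104, ∠ = arctan(96/40) ≈ 67.38°
pole (s+100): 100 + j96 → |·| = √(100²+96²) = √19216 ≈ 138.62, ∠ = arctan(96/100) ≈ 43.83°
pole (s+965): 965 + j96 → |·| = √(965²+96²) = √940441 ≈ 969.76, ∠ = arctan(96/965) ≈ 5.68°
∠L = 13.62° − 116.89° = -103.27°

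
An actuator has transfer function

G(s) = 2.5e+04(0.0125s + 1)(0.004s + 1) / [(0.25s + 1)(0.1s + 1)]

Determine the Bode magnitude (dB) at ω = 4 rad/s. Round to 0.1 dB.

At ω = 4 rad/s:
zero (1 + j4·0.0125) = 1 + j0.05 → |·| ≈ 1.0012, ∠ ≈ 2.86°
zero (1 + j4·0.004) = 1 + j0.016 → |·| ≈ 1.0001, ∠ ≈ 0.92°
pole (1 + j4·0.25) = 1 + j1 → |·| ≈ 1.4142, ∠ ≈ 45.00°
pole (1 + j4·0.1) = 1 + j0.4 → |·| ≈ 1.077, ∠ ≈ 21.80°
|G| = 2.5e+04 · 1.0012 · 1.0001 / (1.4142 · 1.077) ≈ 16435
Gain = 20 log₁₀(16435) ≈ 84.32 dB

84.3 dB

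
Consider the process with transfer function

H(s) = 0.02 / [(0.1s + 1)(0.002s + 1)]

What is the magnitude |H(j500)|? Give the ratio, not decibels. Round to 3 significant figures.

At ω = 500 rad/s:
pole (1 + j500·0.1) = 1 + j50 → |·| ≈ 50.01, ∠ ≈ 88.85°
pole (1 + j500·0.002) = 1 + j1 → |·| ≈ 1.4142, ∠ ≈ 45.00°
|H| = 0.02 · 1 / (50.01 · 1.4142) ≈ 0.00028279

0.000283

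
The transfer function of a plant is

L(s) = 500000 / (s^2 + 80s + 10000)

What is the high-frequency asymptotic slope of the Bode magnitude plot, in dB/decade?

-40 dB/decade

Each pole contributes −20 dB/decade at high frequency; each zero contributes +20 dB/decade.
Net: 0 zero(s) − 2 pole(s) → -40 dB/decade.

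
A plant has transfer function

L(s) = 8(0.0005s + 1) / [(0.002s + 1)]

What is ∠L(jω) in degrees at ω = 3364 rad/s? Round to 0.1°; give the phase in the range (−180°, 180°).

-22.3°

At ω = 3364 rad/s:
zero (1 + j3364·0.0005) = 1 + j1.682 → |·| ≈ 1.9568, ∠ ≈ 59.27°
pole (1 + j3364·0.002) = 1 + j6.728 → |·| ≈ 6.8019, ∠ ≈ 81.55°
∠L = (59.27°) − (81.55°) = -22.28°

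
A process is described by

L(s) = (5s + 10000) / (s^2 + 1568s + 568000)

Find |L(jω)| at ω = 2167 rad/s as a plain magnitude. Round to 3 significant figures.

0.00276

Substitute s = j2167:
Numerator: 5(j2167) + 10000 = 10000 + j10835
Denominator: (j2167)^2 + 1568(j2167) + 568000 = -4127889 + j3397856
|N| = √(10000² + 10835²) ≈ 14744, ∠N ≈ 47.30°
|D| = √(4127889² + 3397856²) ≈ 5.3465e+06, ∠D ≈ 140.54°
|L| = 14744 / 5.3465e+06 ≈ 0.0027577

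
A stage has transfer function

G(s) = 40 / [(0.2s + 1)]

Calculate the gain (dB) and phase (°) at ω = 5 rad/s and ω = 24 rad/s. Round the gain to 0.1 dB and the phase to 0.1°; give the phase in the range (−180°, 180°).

ω = 5: 29.0 dB, -45.0°; ω = 24: 18.2 dB, -78.2°

At ω = 5 rad/s:
pole (1 + j5·0.2) = 1 + j1 → |·| ≈ 1.4142, ∠ ≈ 45.00°
|G| = 40 · 1 / (1.4142) ≈ 28.285
Gain = 20 log₁₀(28.285) ≈ 29.03 dB
∠G = (0°) − (45.00°) = -45.00°

At ω = 24 rad/s:
pole (1 + j24·0.2) = 1 + j4.8 → |·| ≈ 4.9031, ∠ ≈ 78.23°
|G| = 40 · 1 / (4.9031) ≈ 8.1581
Gain = 20 log₁₀(8.1581) ≈ 18.23 dB
∠G = (0°) − (78.23°) = -78.23°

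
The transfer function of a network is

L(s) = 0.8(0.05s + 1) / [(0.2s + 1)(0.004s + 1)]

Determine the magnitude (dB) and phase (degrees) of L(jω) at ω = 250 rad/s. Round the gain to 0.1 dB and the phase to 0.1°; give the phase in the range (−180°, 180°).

-17.0 dB, -48.4°

At ω = 250 rad/s:
zero (1 + j250·0.05) = 1 + j12.5 → |·| ≈ 12.54, ∠ ≈ 85.43°
pole (1 + j250·0.2) = 1 + j50 → |·| ≈ 50.01, ∠ ≈ 88.85°
pole (1 + j250·0.004) = 1 + j1 → |·| ≈ 1.4142, ∠ ≈ 45.00°
|L| = 0.8 · 12.54 / (50.01 · 1.4142) ≈ 0.14185
Gain = 20 log₁₀(0.14185) ≈ -16.96 dB
∠L = (85.43°) − (88.85° + 45.00°) = -48.42°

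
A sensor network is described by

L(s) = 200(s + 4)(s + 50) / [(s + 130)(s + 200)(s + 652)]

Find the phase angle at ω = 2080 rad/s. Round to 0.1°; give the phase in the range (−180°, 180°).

-65.0°

At s = jω = j2080:
zero (s+4): 4 + j2080 → |·| = √(4²+2080²) = √4326416 ≈ 2080, ∠ = arctan(2080/4) ≈ 89.89°
zero (s+50): 50 + j2080 → |·| = √(50²+2080²) = √4328900 ≈ 2080.6, ∠ = arctan(2080/50) ≈ 88.62°
pole (s+130): 130 + j2080 → |·| = √(130²+2080²) = √4343300 ≈ 2084.1, ∠ = arctan(2080/130) ≈ 86.42°
pole (s+200): 200 + j2080 → |·| = √(200²+2080²) = √4366400 ≈ 2089.6, ∠ = arctan(2080/200) ≈ 84.51°
pole (s+652): 652 + j2080 → |·| = √(652²+2080²) = √4751504 ≈ 2179.8, ∠ = arctan(2080/652) ≈ 72.60°
∠L = 178.51° − 243.53° = -65.02°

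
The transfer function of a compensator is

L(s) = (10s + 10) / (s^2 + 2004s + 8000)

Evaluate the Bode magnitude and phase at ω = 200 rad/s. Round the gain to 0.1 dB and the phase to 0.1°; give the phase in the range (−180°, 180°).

-46.1 dB, -4.9°

Substitute s = j200:
Numerator: 10(j200) + 10 = 10 + j2000
Denominator: (j200)^2 + 2004(j200) + 8000 = -32000 + j400800
|N| = √(10² + 2000²) ≈ 2000, ∠N ≈ 89.71°
|D| = √(32000² + 400800²) ≈ 4.0208e+05, ∠D ≈ 94.56°
|L| = 2000 / 4.0208e+05 ≈ 0.0049741
Gain = 20 log₁₀(0.0049741) ≈ -46.07 dB
∠L = 89.71° − 94.56° = -4.85°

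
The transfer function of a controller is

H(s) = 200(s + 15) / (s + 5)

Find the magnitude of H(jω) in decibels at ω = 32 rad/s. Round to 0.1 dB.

46.8 dB

At s = jω = j32:
zero (s+15): 15 + j32 → |·| = √(15²+32²) = √1249 ≈ 35.341, ∠ = arctan(32/15) ≈ 64.89°
pole (s+5): 5 + j32 → |·| = √(5²+32²) = √1049 ≈ 32.388, ∠ = arctan(32/5) ≈ 81.12°
|H| = 200 · 35.341 / 32.388 ≈ 218.24
Gain = 20 log₁₀(218.24) ≈ 46.78 dB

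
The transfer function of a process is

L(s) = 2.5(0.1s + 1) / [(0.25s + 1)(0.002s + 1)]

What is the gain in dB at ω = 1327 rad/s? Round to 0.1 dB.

At ω = 1327 rad/s:
zero (1 + j1327·0.1) = 1 + j132.7 → |·| ≈ 132.7, ∠ ≈ 89.57°
pole (1 + j1327·0.25) = 1 + j331.75 → |·| ≈ 331.75, ∠ ≈ 89.83°
pole (1 + j1327·0.002) = 1 + j2.654 → |·| ≈ 2.8361, ∠ ≈ 69.35°
|L| = 2.5 · 132.7 / (331.75 · 2.8361) ≈ 0.3526
Gain = 20 log₁₀(0.3526) ≈ -9.05 dB

-9.1 dB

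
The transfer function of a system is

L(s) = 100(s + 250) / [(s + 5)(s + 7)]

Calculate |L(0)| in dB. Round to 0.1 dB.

L(0) = 100·250 / (5·7) ≈ 714.29
20 log₁₀(714.29) ≈ 57.08 dB

57.1 dB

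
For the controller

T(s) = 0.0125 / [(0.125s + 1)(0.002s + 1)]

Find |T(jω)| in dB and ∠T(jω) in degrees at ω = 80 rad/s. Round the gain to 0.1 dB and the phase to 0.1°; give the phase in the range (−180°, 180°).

At ω = 80 rad/s:
pole (1 + j80·0.125) = 1 + j10 → |·| ≈ 10.05, ∠ ≈ 84.29°
pole (1 + j80·0.002) = 1 + j0.16 → |·| ≈ 1.0127, ∠ ≈ 9.09°
|T| = 0.0125 · 1 / (10.05 · 1.0127) ≈ 0.0012282
Gain = 20 log₁₀(0.0012282) ≈ -58.21 dB
∠T = (0°) − (84.29° + 9.09°) = -93.38°

-58.2 dB, -93.4°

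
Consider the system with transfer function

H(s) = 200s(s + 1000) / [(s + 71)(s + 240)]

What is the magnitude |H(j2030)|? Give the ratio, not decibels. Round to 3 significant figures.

At s = jω = j2030:
zero (s+1000): 1000 + j2030 → |·| = √(1000²+2030²) = √5120900 ≈ 2262.9, ∠ = arctan(2030/1000) ≈ 63.77°
zero at origin: s = j2030 → |·| = 2030, ∠ = 90.00°
pole (s+71): 71 + j2030 → |·| = √(71²+2030²) = √4125941 ≈ 2031.2, ∠ = arctan(2030/71) ≈ 88.00°
pole (s+240): 240 + j2030 → |·| = √(240²+2030²) = √4178500 ≈ 2044.1, ∠ = arctan(2030/240) ≈ 83.26°
|H| = 200 · 4.5937e+06 / 4.152e+06 ≈ 221.28

221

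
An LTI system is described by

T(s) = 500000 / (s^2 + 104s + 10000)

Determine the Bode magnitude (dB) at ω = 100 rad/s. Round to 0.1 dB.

33.6 dB

At s = jω = j100:
quadratic: (j100)² + 104·j100 + 10000 = 0 + j10400 → |·| ≈ 10400, ∠ ≈ 90.00°
|T| = 500000 / 10400 ≈ 48.077
Gain = 20 log₁₀(48.077) ≈ 33.64 dB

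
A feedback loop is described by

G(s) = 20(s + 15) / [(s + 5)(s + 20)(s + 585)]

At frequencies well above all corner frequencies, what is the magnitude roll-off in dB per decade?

Each pole contributes −20 dB/decade at high frequency; each zero contributes +20 dB/decade.
Net: 1 zero(s) − 3 pole(s) → -40 dB/decade.

-40 dB/decade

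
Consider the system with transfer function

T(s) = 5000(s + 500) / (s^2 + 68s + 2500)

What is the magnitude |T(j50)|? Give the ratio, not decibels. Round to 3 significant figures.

At s = jω = j50:
zero (s+500): 500 + j50 → |·| = √(500²+50²) = √252500 ≈ 502.49, ∠ = arctan(50/500) ≈ 5.71°
quadratic: (j50)² + 68·j50 + 2500 = 0 + j3400 → |·| ≈ 3400, ∠ ≈ 90.00°
|T| = 5000 · 502.49 / 3400 ≈ 738.96

739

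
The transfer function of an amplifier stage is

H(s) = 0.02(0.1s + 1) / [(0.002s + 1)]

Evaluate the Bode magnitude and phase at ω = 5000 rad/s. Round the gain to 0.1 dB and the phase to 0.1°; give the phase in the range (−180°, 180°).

At ω = 5000 rad/s:
zero (1 + j5000·0.1) = 1 + j500 → |·| ≈ 500, ∠ ≈ 89.89°
pole (1 + j5000·0.002) = 1 + j10 → |·| ≈ 10.05, ∠ ≈ 84.29°
|H| = 0.02 · 500 / (10.05) ≈ 0.99502
Gain = 20 log₁₀(0.99502) ≈ -0.04 dB
∠H = (89.89°) − (84.29°) = 5.60°

-0.0 dB, 5.6°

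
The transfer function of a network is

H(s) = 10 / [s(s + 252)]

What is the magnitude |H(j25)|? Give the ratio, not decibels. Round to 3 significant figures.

0.00158

At s = jω = j25:
pole (s+252): 252 + j25 → |·| = √(252²+25²) = √64129 ≈ 253.24, ∠ = arctan(25/252) ≈ 5.67°
pole at origin: |s| = 25, ∠ = 90.00° (in denominator)
|H| = 10 / 6331 ≈ 0.0015795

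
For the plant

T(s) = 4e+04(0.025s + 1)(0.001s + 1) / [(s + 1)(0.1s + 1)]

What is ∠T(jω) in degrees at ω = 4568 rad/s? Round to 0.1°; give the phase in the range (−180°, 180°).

At ω = 4568 rad/s:
zero (1 + j4568·0.025) = 1 + j114.2 → |·| ≈ 114.2, ∠ ≈ 89.50°
zero (1 + j4568·0.001) = 1 + j4.568 → |·| ≈ 4.6762, ∠ ≈ 77.65°
pole (1 + j4568·1) = 1 + j4568 → |·| ≈ 4568, ∠ ≈ 89.99°
pole (1 + j4568·0.1) = 1 + j456.8 → |·| ≈ 456.8, ∠ ≈ 89.87°
∠T = (89.50° + 77.65°) − (89.99° + 89.87°) = -12.71°

-12.7°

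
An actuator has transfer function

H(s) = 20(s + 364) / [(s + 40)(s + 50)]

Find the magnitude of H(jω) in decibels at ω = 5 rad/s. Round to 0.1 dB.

11.1 dB

At s = jω = j5:
zero (s+364): 364 + j5 → |·| = √(364²+5²) = √132521 ≈ 364.03, ∠ = arctan(5/364) ≈ 0.79°
pole (s+40): 40 + j5 → |·| = √(40²+5²) = √1625 ≈ 40.311, ∠ = arctan(5/40) ≈ 7.13°
pole (s+50): 50 + j5 → |·| = √(50²+5²) = √2525 ≈ 50.249, ∠ = arctan(5/50) ≈ 5.71°
|H| = 20 · 364.03 / 2025.6 ≈ 3.5943
Gain = 20 log₁₀(3.5943) ≈ 11.11 dB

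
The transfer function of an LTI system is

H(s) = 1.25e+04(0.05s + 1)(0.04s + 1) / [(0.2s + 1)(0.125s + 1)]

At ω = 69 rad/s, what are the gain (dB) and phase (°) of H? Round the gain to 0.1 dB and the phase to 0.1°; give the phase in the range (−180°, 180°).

60.8 dB, -25.3°

At ω = 69 rad/s:
zero (1 + j69·0.05) = 1 + j3.45 → |·| ≈ 3.592, ∠ ≈ 73.84°
zero (1 + j69·0.04) = 1 + j2.76 → |·| ≈ 2.9356, ∠ ≈ 70.08°
pole (1 + j69·0.2) = 1 + j13.8 → |·| ≈ 13.836, ∠ ≈ 85.86°
pole (1 + j69·0.125) = 1 + j8.625 → |·| ≈ 8.6828, ∠ ≈ 83.39°
|H| = 1.25e+04 · 3.592 · 2.9356 / (13.836 · 8.6828) ≈ 1097.2
Gain = 20 log₁₀(1097.2) ≈ 60.81 dB
∠H = (73.84° + 70.08°) − (85.86° + 83.39°) = -25.33°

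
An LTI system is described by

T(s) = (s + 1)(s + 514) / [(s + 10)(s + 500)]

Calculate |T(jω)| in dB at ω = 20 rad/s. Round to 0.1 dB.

At s = jω = j20:
zero (s+1): 1 + j20 → |·| = √(1²+20²) = √401 ≈ 20.025, ∠ = arctan(20/1) ≈ 87.14°
zero (s+514): 514 + j20 → |·| = √(514²+20²) = √264596 ≈ 514.39, ∠ = arctan(20/514) ≈ 2.23°
pole (s+10): 10 + j20 → |·| = √(10²+20²) = √500 ≈ 22.361, ∠ = arctan(20/10) ≈ 63.43°
pole (s+500): 500 + j20 → |·| = √(500²+20²) = √250400 ≈ 500.4, ∠ = arctan(20/500) ≈ 2.29°
|T| = 1 · 10301 / 11189 ≈ 0.92064
Gain = 20 log₁₀(0.92064) ≈ -0.72 dB

-0.7 dB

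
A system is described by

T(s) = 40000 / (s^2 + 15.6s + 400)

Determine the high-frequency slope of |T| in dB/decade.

-40 dB/decade

Each pole contributes −20 dB/decade at high frequency; each zero contributes +20 dB/decade.
Net: 0 zero(s) − 2 pole(s) → -40 dB/decade.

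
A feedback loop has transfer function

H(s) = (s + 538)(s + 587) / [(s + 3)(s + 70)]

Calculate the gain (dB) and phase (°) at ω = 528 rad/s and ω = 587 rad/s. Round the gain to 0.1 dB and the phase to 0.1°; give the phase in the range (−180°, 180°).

ω = 528: 6.5 dB, -85.7°; ω = 587: 5.6 dB, -80.4°

At s = jω = j528:
zero (s+538): 538 + j528 → |·| = √(538²+528²) = √568228 ≈ 753.81, ∠ = arctan(528/538) ≈ 44.46°
zero (s+587): 587 + j528 → |·| = √(587²+528²) = √623353 ≈ 789.53, ∠ = arctan(528/587) ≈ 41.97°
pole (s+3): 3 + j528 → |·| = √(3²+528²) = √278793 ≈ 528.01, ∠ = arctan(528/3) ≈ 89.67°
pole (s+70): 70 + j528 → |·| = √(70²+528²) = √283684 ≈ 532.62, ∠ = arctan(528/70) ≈ 82.45°
|H| = 1 · 5.9516e+05 / 2.8123e+05 ≈ 2.1163
Gain = 20 log₁₀(2.1163) ≈ 6.51 dB
∠H = 86.43° − 172.12° = -85.69°

At s = jω = j587:
zero (s+538): 538 + j587 → |·| = √(538²+587²) = √634013 ≈ 796.25, ∠ = arctan(587/538) ≈ 47.49°
zero (s+587): 587 + j587 → |·| = √(587²+587²) = √689138 ≈ 830.14, ∠ = arctan(587/587) ≈ 45.00°
pole (s+3): 3 + j587 → |·| = √(3²+587²) = √344578 ≈ 587.01, ∠ = arctan(587/3) ≈ 89.71°
pole (s+70): 70 + j587 → |·| = √(70²+587²) = √349469 ≈ 591.16, ∠ = arctan(587/70) ≈ 83.20°
|H| = 1 · 6.61e+05 / 3.4702e+05 ≈ 1.9048
Gain = 20 log₁₀(1.9048) ≈ 5.60 dB
∠H = 92.49° − 172.91° = -80.42°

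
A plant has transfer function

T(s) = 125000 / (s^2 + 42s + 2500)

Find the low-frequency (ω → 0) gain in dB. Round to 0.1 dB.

34.0 dB

T(0) = 125000 / 2500 = 50
20 log₁₀(50) ≈ 33.98 dB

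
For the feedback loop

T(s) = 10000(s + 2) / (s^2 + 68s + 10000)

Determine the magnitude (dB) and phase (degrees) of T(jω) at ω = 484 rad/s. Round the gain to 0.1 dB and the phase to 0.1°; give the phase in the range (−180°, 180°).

At s = jω = j484:
zero (s+2): 2 + j484 → |·| = √(2²+484²) = √234260 ≈ 484, ∠ = arctan(484/2) ≈ 89.76°
quadratic: (j484)² + 68·j484 + 10000 = -224256 + j32912 → |·| ≈ 2.2666e+05, ∠ ≈ 171.65°
|T| = 10000 · 484 / 2.2666e+05 ≈ 21.354
Gain = 20 log₁₀(21.354) ≈ 26.59 dB
∠T = 89.76° − 171.65° = -81.89°

26.6 dB, -81.9°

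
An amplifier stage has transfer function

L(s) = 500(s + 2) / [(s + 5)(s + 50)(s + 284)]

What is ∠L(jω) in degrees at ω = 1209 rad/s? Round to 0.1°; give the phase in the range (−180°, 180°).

-164.3°

At s = jω = j1209:
zero (s+2): 2 + j1209 → |·| = √(2²+1209²) = √1461685 ≈ 1209, ∠ = arctan(1209/2) ≈ 89.91°
pole (s+5): 5 + j1209 → |·| = √(5²+1209²) = √1461706 ≈ 1209, ∠ = arctan(1209/5) ≈ 89.76°
pole (s+50): 50 + j1209 → |·| = √(50²+1209²) = √1464181 ≈ 1210, ∠ = arctan(1209/50) ≈ 87.63°
pole (s+284): 284 + j1209 → |·| = √(284²+1209²) = √1542337 ≈ 1241.9, ∠ = arctan(1209/284) ≈ 76.78°
∠L = 89.91° − 254.17° = -164.26°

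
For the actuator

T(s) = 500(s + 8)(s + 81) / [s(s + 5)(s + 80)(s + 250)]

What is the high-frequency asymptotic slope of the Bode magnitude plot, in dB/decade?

-40 dB/decade

Each pole contributes −20 dB/decade at high frequency; each zero contributes +20 dB/decade.
Net: 2 zero(s) − 4 pole(s) → -40 dB/decade.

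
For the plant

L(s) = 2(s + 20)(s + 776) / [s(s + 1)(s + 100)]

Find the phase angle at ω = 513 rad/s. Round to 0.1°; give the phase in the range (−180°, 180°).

-137.6°

At s = jω = j513:
zero (s+20): 20 + j513 → |·| = √(20²+513²) = √263569 ≈ 513.39, ∠ = arctan(513/20) ≈ 87.77°
zero (s+776): 776 + j513 → |·| = √(776²+513²) = √865345 ≈ 930.24, ∠ = arctan(513/776) ≈ 33.47°
pole (s+1): 1 + j513 → |·| = √(1²+513²) = √263170 ≈ 513, ∠ = arctan(513/1) ≈ 89.89°
pole (s+100): 100 + j513 → |·| = √(100²+513²) = √273169 ≈ 522.66, ∠ = arctan(513/100) ≈ 78.97°
pole at origin: |s| = 513, ∠ = 90.00° (in denominator)
∠L = 121.24° − 258.86° = -137.62°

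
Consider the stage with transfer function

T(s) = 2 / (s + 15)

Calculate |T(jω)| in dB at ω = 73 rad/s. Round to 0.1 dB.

-31.4 dB

At s = jω = j73:
pole (s+15): 15 + j73 → |·| = √(15²+73²) = √5554 ≈ 74.525, ∠ = arctan(73/15) ≈ 78.39°
|T| = 2 / 74.525 ≈ 0.026837
Gain = 20 log₁₀(0.026837) ≈ -31.43 dB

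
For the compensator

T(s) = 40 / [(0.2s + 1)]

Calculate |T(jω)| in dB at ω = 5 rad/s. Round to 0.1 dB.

29.0 dB

At ω = 5 rad/s:
pole (1 + j5·0.2) = 1 + j1 → |·| ≈ 1.4142, ∠ ≈ 45.00°
|T| = 40 · 1 / (1.4142) ≈ 28.285
Gain = 20 log₁₀(28.285) ≈ 29.03 dB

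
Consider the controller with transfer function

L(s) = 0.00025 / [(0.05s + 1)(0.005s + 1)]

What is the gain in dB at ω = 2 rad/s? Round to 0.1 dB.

-72.1 dB

At ω = 2 rad/s:
pole (1 + j2·0.05) = 1 + j0.1 → |·| ≈ 1.005, ∠ ≈ 5.71°
pole (1 + j2·0.005) = 1 + j0.01 → |·| ≈ 1, ∠ ≈ 0.57°
|L| = 0.00025 · 1 / (1.005 · 1) ≈ 0.00024876
Gain = 20 log₁₀(0.00024876) ≈ -72.08 dB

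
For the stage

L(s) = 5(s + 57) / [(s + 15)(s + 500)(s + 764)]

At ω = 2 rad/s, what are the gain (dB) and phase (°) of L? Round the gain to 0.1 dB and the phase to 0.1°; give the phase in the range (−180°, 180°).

-86.1 dB, -6.0°

At s = jω = j2:
zero (s+57): 57 + j2 → |·| = √(57²+2²) = √3253 ≈ 57.035, ∠ = arctan(2/57) ≈ 2.01°
pole (s+15): 15 + j2 → |·| = √(15²+2²) = √229 ≈ 15.133, ∠ = arctan(2/15) ≈ 7.59°
pole (s+500): 500 + j2 → |·| = √(500²+2²) = √250004 ≈ 500, ∠ = arctan(2/500) ≈ 0.23°
pole (s+764): 764 + j2 → |·| = √(764²+2²) = √583700 ≈ 764, ∠ = arctan(2/764) ≈ 0.15°
|L| = 5 · 57.035 / 5.7808e+06 ≈ 4.9331e-05
Gain = 20 log₁₀(4.9331e-05) ≈ -86.14 dB
∠L = 2.01° − 7.97° = -5.96°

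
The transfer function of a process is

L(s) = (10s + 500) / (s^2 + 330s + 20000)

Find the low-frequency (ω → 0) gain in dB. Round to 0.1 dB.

-32.0 dB

L(0) = 500 / 20000 = 0.025
20 log₁₀(0.025) ≈ -32.04 dB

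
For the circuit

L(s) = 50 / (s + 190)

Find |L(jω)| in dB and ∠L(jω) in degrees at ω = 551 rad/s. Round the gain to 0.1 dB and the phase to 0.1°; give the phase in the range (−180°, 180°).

At s = jω = j551:
pole (s+190): 190 + j551 → |·| = √(190²+551²) = √339701 ≈ 582.84, ∠ = arctan(551/190) ≈ 70.97°
|L| = 50 / 582.84 ≈ 0.085787
Gain = 20 log₁₀(0.085787) ≈ -21.33 dB
∠L = 0.00° − 70.97° = -70.97°

-21.3 dB, -71.0°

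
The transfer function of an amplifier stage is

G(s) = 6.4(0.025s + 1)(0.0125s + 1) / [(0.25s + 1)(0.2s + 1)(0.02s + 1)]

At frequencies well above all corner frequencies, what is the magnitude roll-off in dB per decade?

Each pole contributes −20 dB/decade at high frequency; each zero contributes +20 dB/decade.
Net: 2 zero(s) − 3 pole(s) → -20 dB/decade.

-20 dB/decade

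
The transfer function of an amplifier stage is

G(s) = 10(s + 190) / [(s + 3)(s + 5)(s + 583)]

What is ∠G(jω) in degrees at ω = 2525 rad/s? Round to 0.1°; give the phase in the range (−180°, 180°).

At s = jω = j2525:
zero (s+190): 190 + j2525 → |·| = √(190²+2525²) = √6411725 ≈ 2532.1, ∠ = arctan(2525/190) ≈ 85.70°
pole (s+3): 3 + j2525 → |·| = √(3²+2525²) = √6375634 ≈ 2525, ∠ = arctan(2525/3) ≈ 89.93°
pole (s+5): 5 + j2525 → |·| = √(5²+2525²) = √6375650 ≈ 2525, ∠ = arctan(2525/5) ≈ 89.89°
pole (s+583): 583 + j2525 → |·| = √(583²+2525²) = √6715514 ≈ 2591.4, ∠ = arctan(2525/583) ≈ 77.00°
∠G = 85.70° − 256.82° = -171.12°

-171.1°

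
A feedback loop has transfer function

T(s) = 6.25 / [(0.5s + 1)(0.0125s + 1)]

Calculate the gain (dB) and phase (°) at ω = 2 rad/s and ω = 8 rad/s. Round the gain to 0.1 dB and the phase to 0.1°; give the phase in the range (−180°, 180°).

At ω = 2 rad/s:
pole (1 + j2·0.5) = 1 + j1 → |·| ≈ 1.4142, ∠ ≈ 45.00°
pole (1 + j2·0.0125) = 1 + j0.025 → |·| ≈ 1.0003, ∠ ≈ 1.43°
|T| = 6.25 · 1 / (1.4142 · 1.0003) ≈ 4.4181
Gain = 20 log₁₀(4.4181) ≈ 12.90 dB
∠T = (0°) − (45.00° + 1.43°) = -46.43°

At ω = 8 rad/s:
pole (1 + j8·0.5) = 1 + j4 → |·| ≈ 4.1231, ∠ ≈ 75.96°
pole (1 + j8·0.0125) = 1 + j0.1 → |·| ≈ 1.005, ∠ ≈ 5.71°
|T| = 6.25 · 1 / (4.1231 · 1.005) ≈ 1.5083
Gain = 20 log₁₀(1.5083) ≈ 3.57 dB
∠T = (0°) − (75.96° + 5.71°) = -81.67°

ω = 2: 12.9 dB, -46.4°; ω = 8: 3.6 dB, -81.7°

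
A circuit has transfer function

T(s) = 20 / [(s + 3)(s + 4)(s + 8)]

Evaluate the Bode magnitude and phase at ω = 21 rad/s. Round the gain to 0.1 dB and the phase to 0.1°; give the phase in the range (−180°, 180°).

-54.1 dB, 129.8°

At s = jω = j21:
pole (s+3): 3 + j21 → |·| = √(3²+21²) = √450 ≈ 21.213, ∠ = arctan(21/3) ≈ 81.87°
pole (s+4): 4 + j21 → |·| = √(4²+21²) = √457 ≈ 21.378, ∠ = arctan(21/4) ≈ 79.22°
pole (s+8): 8 + j21 → |·| = √(8²+21²) = √505 ≈ 22.472, ∠ = arctan(21/8) ≈ 69.15°
|T| = 20 / 10191 ≈ 0.0019625
Gain = 20 log₁₀(0.0019625) ≈ -54.14 dB
∠T = 0.00° − 230.24° = -230.24° ≡ 129.76° (principal value)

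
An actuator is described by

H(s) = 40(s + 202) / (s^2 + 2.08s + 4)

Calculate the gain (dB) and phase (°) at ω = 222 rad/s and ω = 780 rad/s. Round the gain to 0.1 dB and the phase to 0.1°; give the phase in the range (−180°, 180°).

ω = 222: -12.3 dB, -131.8°; ω = 780: -25.5 dB, -104.4°

At s = jω = j222:
zero (s+202): 202 + j222 → |·| = √(202²+222²) = √90088 ≈ 300.15, ∠ = arctan(222/202) ≈ 47.70°
quadratic: (j222)² + 2.08·j222 + 4 = -49280 + j461.76 → |·| ≈ 49282, ∠ ≈ 179.46°
|H| = 40 · 300.15 / 49282 ≈ 0.24362
Gain = 20 log₁₀(0.24362) ≈ -12.27 dB
∠H = 47.70° − 179.46° = -131.76°

At s = jω = j780:
zero (s+202): 202 + j780 → |·| = √(202²+780²) = √649204 ≈ 805.73, ∠ = arctan(780/202) ≈ 75.48°
quadratic: (j780)² + 2.08·j780 + 4 = -608396 + j1622.4 → |·| ≈ 6.084e+05, ∠ ≈ 179.85°
|H| = 40 · 805.73 / 6.084e+05 ≈ 0.052974
Gain = 20 log₁₀(0.052974) ≈ -25.52 dB
∠H = 75.48° − 179.85° = -104.37°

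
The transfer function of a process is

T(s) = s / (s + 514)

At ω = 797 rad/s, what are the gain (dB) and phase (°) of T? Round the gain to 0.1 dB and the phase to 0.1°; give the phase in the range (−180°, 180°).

-1.5 dB, 32.8°

At s = jω = j797:
zero at origin: s = j797 → |·| = 797, ∠ = 90.00°
pole (s+514): 514 + j797 → |·| = √(514²+797²) = √899405 ≈ 948.37, ∠ = arctan(797/514) ≈ 57.18°
|T| = 1 · 797 / 948.37 ≈ 0.84039
Gain = 20 log₁₀(0.84039) ≈ -1.51 dB
∠T = 90.00° − 57.18° = 32.82°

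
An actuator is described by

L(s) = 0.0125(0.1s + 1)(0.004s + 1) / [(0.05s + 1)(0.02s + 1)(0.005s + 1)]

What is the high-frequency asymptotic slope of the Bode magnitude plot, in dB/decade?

Each pole contributes −20 dB/decade at high frequency; each zero contributes +20 dB/decade.
Net: 2 zero(s) − 3 pole(s) → -20 dB/decade.

-20 dB/decade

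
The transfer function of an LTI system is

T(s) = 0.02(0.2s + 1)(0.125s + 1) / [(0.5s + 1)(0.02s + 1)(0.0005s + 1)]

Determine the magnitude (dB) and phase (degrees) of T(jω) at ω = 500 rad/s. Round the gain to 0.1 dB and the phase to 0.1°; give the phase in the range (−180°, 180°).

At ω = 500 rad/s:
zero (1 + j500·0.2) = 1 + j100 → |·| ≈ 100, ∠ ≈ 89.43°
zero (1 + j500·0.125) = 1 + j62.5 → |·| ≈ 62.508, ∠ ≈ 89.08°
pole (1 + j500·0.5) = 1 + j250 → |·| ≈ 250, ∠ ≈ 89.77°
pole (1 + j500·0.02) = 1 + j10 → |·| ≈ 10.05, ∠ ≈ 84.29°
pole (1 + j500·0.0005) = 1 + j0.25 → |·| ≈ 1.0308, ∠ ≈ 14.04°
|T| = 0.02 · 100 · 62.508 / (250 · 10.05 · 1.0308) ≈ 0.048271
Gain = 20 log₁₀(0.048271) ≈ -26.33 dB
∠T = (89.43° + 89.08°) − (89.77° + 84.29° + 14.04°) = -9.59°

-26.3 dB, -9.6°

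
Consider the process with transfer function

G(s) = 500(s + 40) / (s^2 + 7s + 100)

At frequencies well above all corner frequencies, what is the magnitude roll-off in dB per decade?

-20 dB/decade

Each pole contributes −20 dB/decade at high frequency; each zero contributes +20 dB/decade.
Net: 1 zero(s) − 2 pole(s) → -20 dB/decade.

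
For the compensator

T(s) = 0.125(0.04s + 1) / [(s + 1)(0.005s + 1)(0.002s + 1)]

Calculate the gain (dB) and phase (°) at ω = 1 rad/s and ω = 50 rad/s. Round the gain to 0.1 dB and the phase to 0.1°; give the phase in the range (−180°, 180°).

At ω = 1 rad/s:
zero (1 + j1·0.04) = 1 + j0.04 → |·| ≈ 1.0008, ∠ ≈ 2.29°
pole (1 + j1·1) = 1 + j1 → |·| ≈ 1.4142, ∠ ≈ 45.00°
pole (1 + j1·0.005) = 1 + j0.005 → |·| ≈ 1, ∠ ≈ 0.29°
pole (1 + j1·0.002) = 1 + j0.002 → |·| ≈ 1, ∠ ≈ 0.11°
|T| = 0.125 · 1.0008 / (1.4142 · 1 · 1) ≈ 0.08846
Gain = 20 log₁₀(0.08846) ≈ -21.07 dB
∠T = (2.29°) − (45.00° + 0.29° + 0.11°) = -43.11°

At ω = 50 rad/s:
zero (1 + j50·0.04) = 1 + j2 → |·| ≈ 2.2361, ∠ ≈ 63.43°
pole (1 + j50·1) = 1 + j50 → |·| ≈ 50.01, ∠ ≈ 88.85°
pole (1 + j50·0.005) = 1 + j0.25 → |·| ≈ 1.0308, ∠ ≈ 14.04°
pole (1 + j50·0.002) = 1 + j0.1 → |·| ≈ 1.005, ∠ ≈ 5.71°
|T| = 0.125 · 2.2361 / (50.01 · 1.0308 · 1.005) ≈ 0.0053952
Gain = 20 log₁₀(0.0053952) ≈ -45.36 dB
∠T = (63.43°) − (88.85° + 14.04° + 5.71°) = -45.17°

ω = 1: -21.1 dB, -43.1°; ω = 50: -45.4 dB, -45.2°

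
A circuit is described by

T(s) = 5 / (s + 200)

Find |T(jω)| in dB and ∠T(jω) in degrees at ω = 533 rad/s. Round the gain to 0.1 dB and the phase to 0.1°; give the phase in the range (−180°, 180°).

-41.1 dB, -69.4°

At s = jω = j533:
pole (s+200): 200 + j533 → |·| = √(200²+533²) = √324089 ≈ 569.29, ∠ = arctan(533/200) ≈ 69.43°
|T| = 5 / 569.29 ≈ 0.0087829
Gain = 20 log₁₀(0.0087829) ≈ -41.13 dB
∠T = 0.00° − 69.43° = -69.43°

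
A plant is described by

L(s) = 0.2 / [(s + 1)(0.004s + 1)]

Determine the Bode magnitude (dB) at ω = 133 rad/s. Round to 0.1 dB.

At ω = 133 rad/s:
pole (1 + j133·1) = 1 + j133 → |·| ≈ 133, ∠ ≈ 89.57°
pole (1 + j133·0.004) = 1 + j0.532 → |·| ≈ 1.1327, ∠ ≈ 28.01°
|L| = 0.2 · 1 / (133 · 1.1327) ≈ 0.0013276
Gain = 20 log₁₀(0.0013276) ≈ -57.54 dB

-57.5 dB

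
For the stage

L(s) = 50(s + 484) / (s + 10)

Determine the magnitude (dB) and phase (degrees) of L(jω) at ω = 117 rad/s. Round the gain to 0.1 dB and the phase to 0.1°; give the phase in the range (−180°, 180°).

46.5 dB, -71.5°

At s = jω = j117:
zero (s+484): 484 + j117 → |·| = √(484²+117²) = √247945 ≈ 497.94, ∠ = arctan(117/484) ≈ 13.59°
pole (s+10): 10 + j117 → |·| = √(10²+117²) = √13789 ≈ 117.43, ∠ = arctan(117/10) ≈ 85.11°
|L| = 50 · 497.94 / 117.43 ≈ 212.02
Gain = 20 log₁₀(212.02) ≈ 46.53 dB
∠L = 13.59° − 85.11° = -71.52°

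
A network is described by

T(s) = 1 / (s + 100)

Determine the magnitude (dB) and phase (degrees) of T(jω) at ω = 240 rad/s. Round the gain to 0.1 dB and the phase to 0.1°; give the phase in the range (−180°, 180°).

-48.3 dB, -67.4°

Substitute s = j240:
Numerator: 1 = 1 + j0
Denominator: (j240) + 100 = 100 + j240
|N| = √(1² + 0²) ≈ 1, ∠N ≈ 0.00°
|D| = √(100² + 240²) ≈ 260, ∠D ≈ 67.38°
|T| = 1 / 260 ≈ 0.0038462
Gain = 20 log₁₀(0.0038462) ≈ -48.30 dB
∠T = 0.00° − 67.38° = -67.38°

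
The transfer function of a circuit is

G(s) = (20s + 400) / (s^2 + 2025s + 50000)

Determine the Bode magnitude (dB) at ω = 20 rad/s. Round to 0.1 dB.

Substitute s = j20:
Numerator: 20(j20) + 400 = 400 + j400
Denominator: (j20)^2 + 2025(j20) + 50000 = 49600 + j40500
|N| = √(400² + 400²) ≈ 565.69, ∠N ≈ 45.00°
|D| = √(49600² + 40500²) ≈ 64034, ∠D ≈ 39.23°
|G| = 565.69 / 64034 ≈ 0.0088342
Gain = 20 log₁₀(0.0088342) ≈ -41.08 dB

-41.1 dB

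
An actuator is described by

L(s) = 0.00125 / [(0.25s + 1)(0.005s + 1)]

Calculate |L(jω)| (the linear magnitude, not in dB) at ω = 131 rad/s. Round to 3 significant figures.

At ω = 131 rad/s:
pole (1 + j131·0.25) = 1 + j32.75 → |·| ≈ 32.765, ∠ ≈ 88.25°
pole (1 + j131·0.005) = 1 + j0.655 → |·| ≈ 1.1954, ∠ ≈ 33.22°
|L| = 0.00125 · 1 / (32.765 · 1.1954) ≈ 3.1914e-05

3.19e-05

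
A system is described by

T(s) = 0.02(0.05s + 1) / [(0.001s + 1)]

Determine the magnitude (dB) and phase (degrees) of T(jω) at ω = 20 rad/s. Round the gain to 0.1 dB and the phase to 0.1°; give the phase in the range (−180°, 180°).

At ω = 20 rad/s:
zero (1 + j20·0.05) = 1 + j1 → |·| ≈ 1.4142, ∠ ≈ 45.00°
pole (1 + j20·0.001) = 1 + j0.02 → |·| ≈ 1.0002, ∠ ≈ 1.15°
|T| = 0.02 · 1.4142 / (1.0002) ≈ 0.028278
Gain = 20 log₁₀(0.028278) ≈ -30.97 dB
∠T = (45.00°) − (1.15°) = 43.85°

-31.0 dB, 43.9°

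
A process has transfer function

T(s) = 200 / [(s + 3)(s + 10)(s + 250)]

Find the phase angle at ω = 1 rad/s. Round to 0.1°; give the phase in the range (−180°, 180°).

-24.4°

At s = jω = j1:
pole (s+3): 3 + j1 → |·| = √(3²+1²) = √10 ≈ 3.1623, ∠ = arctan(1/3) ≈ 18.43°
pole (s+10): 10 + j1 → |·| = √(10²+1²) = √101 ≈ 10.05, ∠ = arctan(1/10) ≈ 5.71°
pole (s+250): 250 + j1 → |·| = √(250²+1²) = √62501 ≈ 250, ∠ = arctan(1/250) ≈ 0.23°
∠T = 0.00° − 24.37° = -24.37°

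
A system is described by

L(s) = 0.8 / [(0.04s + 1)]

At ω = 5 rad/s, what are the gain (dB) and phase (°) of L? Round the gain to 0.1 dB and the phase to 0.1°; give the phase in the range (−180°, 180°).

-2.1 dB, -11.3°

At ω = 5 rad/s:
pole (1 + j5·0.04) = 1 + j0.2 → |·| ≈ 1.0198, ∠ ≈ 11.31°
|L| = 0.8 · 1 / (1.0198) ≈ 0.78447
Gain = 20 log₁₀(0.78447) ≈ -2.11 dB
∠L = (0°) − (11.31°) = -11.31°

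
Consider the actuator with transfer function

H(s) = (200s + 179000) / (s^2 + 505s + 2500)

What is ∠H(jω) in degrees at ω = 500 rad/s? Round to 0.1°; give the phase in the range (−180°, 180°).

Substitute s = j500:
Numerator: 200(j500) + 179000 = 179000 + j100000
Denominator: (j500)^2 + 505(j500) + 2500 = -247500 + j252500
|N| = √(179000² + 100000²) ≈ 2.0504e+05, ∠N ≈ 29.19°
|D| = √(247500² + 252500²) ≈ 3.5357e+05, ∠D ≈ 134.43°
∠H = 29.19° − 134.43° = -105.24°

-105.2°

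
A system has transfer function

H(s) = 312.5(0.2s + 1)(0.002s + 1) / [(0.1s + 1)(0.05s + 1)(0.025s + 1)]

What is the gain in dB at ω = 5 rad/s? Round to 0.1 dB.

At ω = 5 rad/s:
zero (1 + j5·0.2) = 1 + j1 → |·| ≈ 1.4142, ∠ ≈ 45.00°
zero (1 + j5·0.002) = 1 + j0.01 → |·| ≈ 1, ∠ ≈ 0.57°
pole (1 + j5·0.1) = 1 + j0.5 → |·| ≈ 1.118, ∠ ≈ 26.57°
pole (1 + j5·0.05) = 1 + j0.25 → |·| ≈ 1.0308, ∠ ≈ 14.04°
pole (1 + j5·0.025) = 1 + j0.125 → |·| ≈ 1.0078, ∠ ≈ 7.13°
|H| = 312.5 · 1.4142 · 1 / (1.118 · 1.0308 · 1.0078) ≈ 380.51
Gain = 20 log₁₀(380.51) ≈ 51.61 dB

51.6 dB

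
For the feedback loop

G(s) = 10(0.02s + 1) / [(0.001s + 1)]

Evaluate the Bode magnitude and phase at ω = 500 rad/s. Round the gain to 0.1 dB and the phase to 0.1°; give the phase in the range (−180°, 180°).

39.1 dB, 57.7°

At ω = 500 rad/s:
zero (1 + j500·0.02) = 1 + j10 → |·| ≈ 10.05, ∠ ≈ 84.29°
pole (1 + j500·0.001) = 1 + j0.5 → |·| ≈ 1.118, ∠ ≈ 26.57°
|G| = 10 · 10.05 / (1.118) ≈ 89.893
Gain = 20 log₁₀(89.893) ≈ 39.07 dB
∠G = (84.29°) − (26.57°) = 57.72°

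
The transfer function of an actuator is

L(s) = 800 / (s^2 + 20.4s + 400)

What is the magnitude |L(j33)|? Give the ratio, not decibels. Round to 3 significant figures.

At s = jω = j33:
quadratic: (j33)² + 20.4·j33 + 400 = -689 + j673.2 → |·| ≈ 963.29, ∠ ≈ 135.66°
|L| = 800 / 963.29 ≈ 0.83049

0.830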